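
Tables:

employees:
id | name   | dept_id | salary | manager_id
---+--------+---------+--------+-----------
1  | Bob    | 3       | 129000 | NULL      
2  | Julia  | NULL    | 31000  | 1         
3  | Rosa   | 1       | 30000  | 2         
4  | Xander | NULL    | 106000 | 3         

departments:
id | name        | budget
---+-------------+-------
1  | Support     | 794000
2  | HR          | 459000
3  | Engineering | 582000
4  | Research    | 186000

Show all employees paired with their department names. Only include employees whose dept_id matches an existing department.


INNER JOIN keeps only employees rows whose dept_id matches an id in departments. Walk through each employee:
  - employee 1 (Bob): dept_id=3 -> matches Engineering
  - employee 2 (Julia): dept_id=NULL, no match -> dropped
  - employee 3 (Rosa): dept_id=1 -> matches Support
  - employee 4 (Xander): dept_id=NULL, no match -> dropped
So 2 of 4 rows are dropped.

SQL:
SELECT a.name, b.name AS department
FROM employees a
INNER JOIN departments b ON a.dept_id = b.id

Result:
name | department 
-----+------------
Bob  | Engineering
Rosa | Support    


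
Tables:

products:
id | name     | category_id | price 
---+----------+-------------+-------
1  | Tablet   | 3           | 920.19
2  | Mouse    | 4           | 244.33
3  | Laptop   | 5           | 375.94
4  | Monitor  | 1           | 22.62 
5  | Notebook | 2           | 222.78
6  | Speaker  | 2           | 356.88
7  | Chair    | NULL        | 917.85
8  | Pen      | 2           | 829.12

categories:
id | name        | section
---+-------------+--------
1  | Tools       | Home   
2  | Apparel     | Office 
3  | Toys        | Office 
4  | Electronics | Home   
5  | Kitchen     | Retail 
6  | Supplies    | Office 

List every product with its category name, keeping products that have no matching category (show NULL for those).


LEFT JOIN keeps every row from products (the left table); where category_id has no match in categories, the category columns become NULL. Walk through each product:
  - product 1 (Tablet): category_id=3 -> matches Toys
  - product 2 (Mouse): category_id=4 -> matches Electronics
  - product 3 (Laptop): category_id=5 -> matches Kitchen
  - product 4 (Monitor): category_id=1 -> matches Tools
  - product 5 (Notebook): category_id=2 -> matches Apparel
  - product 6 (Speaker): category_id=2 -> matches Apparel
  - product 7 (Chair): category_id=NULL, no match -> kept with NULL
  - product 8 (Pen): category_id=2 -> matches Apparel
All 8 rows appear; 1 has NULL category.

SQL:
SELECT a.name, b.name AS category
FROM products a
LEFT JOIN categories b ON a.category_id = b.id

Result:
name     | category   
---------+------------
Tablet   | Toys       
Mouse    | Electronics
Laptop   | Kitchen    
Monitor  | Tools      
Notebook | Apparel    
Speaker  | Apparel    
Chair    | NULL       
Pen      | Apparel    


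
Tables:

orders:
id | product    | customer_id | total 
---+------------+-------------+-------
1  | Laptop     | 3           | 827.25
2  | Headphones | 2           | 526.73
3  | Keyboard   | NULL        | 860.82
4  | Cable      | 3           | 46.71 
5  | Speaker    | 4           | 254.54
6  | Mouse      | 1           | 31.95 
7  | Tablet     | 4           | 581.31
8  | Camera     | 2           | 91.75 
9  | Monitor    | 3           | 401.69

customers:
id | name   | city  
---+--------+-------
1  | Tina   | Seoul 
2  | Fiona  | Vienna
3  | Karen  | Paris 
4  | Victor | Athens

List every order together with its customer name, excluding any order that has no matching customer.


INNER JOIN keeps only orders rows whose customer_id matches an id in customers. Walk through each order:
  - order 1 (Laptop): customer_id=3 -> matches Karen
  - order 2 (Headphones): customer_id=2 -> matches Fiona
  - order 3 (Keyboard): customer_id=NULL, no match -> dropped
  - order 4 (Cable): customer_id=3 -> matches Karen
  - order 5 (Speaker): customer_id=4 -> matches Victor
  - order 6 (Mouse): customer_id=1 -> matches Tina
  - order 7 (Tablet): customer_id=4 -> matches Victor
  - order 8 (Camera): customer_id=2 -> matches Fiona
  - order 9 (Monitor): customer_id=3 -> matches Karen
So 1 of 9 rows is dropped.

SQL:
SELECT a.product, b.name AS customer
FROM orders a
INNER JOIN customers b ON a.customer_id = b.id

Result:
product    | customer
-----------+---------
Laptop     | Karen   
Headphones | Fiona   
Cable      | Karen   
Speaker    | Victor  
Mouse      | Tina    
Tablet     | Victor  
Camera     | Fiona   
Monitor    | Karen   


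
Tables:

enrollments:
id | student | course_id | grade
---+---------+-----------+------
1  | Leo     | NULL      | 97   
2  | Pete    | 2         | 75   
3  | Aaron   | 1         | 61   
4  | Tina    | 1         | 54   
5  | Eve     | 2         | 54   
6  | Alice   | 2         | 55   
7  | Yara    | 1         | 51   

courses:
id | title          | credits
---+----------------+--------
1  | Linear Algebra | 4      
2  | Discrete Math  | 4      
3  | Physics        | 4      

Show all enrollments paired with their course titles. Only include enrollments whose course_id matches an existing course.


INNER JOIN keeps only enrollments rows whose course_id matches an id in courses. Walk through each enrollment:
  - enrollment 1 (Leo): course_id=NULL, no match -> dropped
  - enrollment 2 (Pete): course_id=2 -> matches Discrete Math
  - enrollment 3 (Aaron): course_id=1 -> matches Linear Algebra
  - enrollment 4 (Tina): course_id=1 -> matches Linear Algebra
  - enrollment 5 (Eve): course_id=2 -> matches Discrete Math
  - enrollment 6 (Alice): course_id=2 -> matches Discrete Math
  - enrollment 7 (Yara): course_id=1 -> matches Linear Algebra
So 1 of 7 rows is dropped.

SQL:
SELECT a.student, b.title AS course
FROM enrollments a
INNER JOIN courses b ON a.course_id = b.id

Result:
student | course        
--------+---------------
Pete    | Discrete Math 
Aaron   | Linear Algebra
Tina    | Linear Algebra
Eve     | Discrete Math 
Alice   | Discrete Math 
Yara    | Linear Algebra


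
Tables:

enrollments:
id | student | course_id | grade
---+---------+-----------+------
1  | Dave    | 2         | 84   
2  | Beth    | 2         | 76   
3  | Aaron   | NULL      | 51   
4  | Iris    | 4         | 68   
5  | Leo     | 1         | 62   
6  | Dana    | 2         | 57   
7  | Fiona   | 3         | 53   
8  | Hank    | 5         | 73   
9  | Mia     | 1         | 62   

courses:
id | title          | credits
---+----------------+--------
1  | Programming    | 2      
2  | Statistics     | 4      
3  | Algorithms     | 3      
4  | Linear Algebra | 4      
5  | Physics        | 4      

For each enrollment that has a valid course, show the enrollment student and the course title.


INNER JOIN keeps only enrollments rows whose course_id matches an id in courses. Walk through each enrollment:
  - enrollment 1 (Dave): course_id=2 -> matches Statistics
  - enrollment 2 (Beth): course_id=2 -> matches Statistics
  - enrollment 3 (Aaron): course_id=NULL, no match -> dropped
  - enrollment 4 (Iris): course_id=4 -> matches Linear Algebra
  - enrollment 5 (Leo): course_id=1 -> matches Programming
  - enrollment 6 (Dana): course_id=2 -> matches Statistics
  - enrollment 7 (Fiona): course_id=3 -> matches Algorithms
  - enrollment 8 (Hank): course_id=5 -> matches Physics
  - enrollment 9 (Mia): course_id=1 -> matches Programming
So 1 of 9 rows is dropped.

SQL:
SELECT a.student, b.title AS course
FROM enrollments a
INNER JOIN courses b ON a.course_id = b.id

Result:
student | course        
--------+---------------
Dave    | Statistics    
Beth    | Statistics    
Iris    | Linear Algebra
Leo     | Programming   
Dana    | Statistics    
Fiona   | Algorithms    
Hank    | Physics       
Mia     | Programming   


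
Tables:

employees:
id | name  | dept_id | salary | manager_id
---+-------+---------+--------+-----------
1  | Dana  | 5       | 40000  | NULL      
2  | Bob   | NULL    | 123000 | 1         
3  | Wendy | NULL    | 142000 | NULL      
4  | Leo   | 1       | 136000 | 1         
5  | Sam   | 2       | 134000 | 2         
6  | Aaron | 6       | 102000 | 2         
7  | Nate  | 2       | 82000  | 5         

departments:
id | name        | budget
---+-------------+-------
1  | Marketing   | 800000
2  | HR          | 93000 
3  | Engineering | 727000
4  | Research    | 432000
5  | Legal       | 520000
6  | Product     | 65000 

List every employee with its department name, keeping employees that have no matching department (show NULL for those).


LEFT JOIN keeps every row from employees (the left table); where dept_id has no match in departments, the department columns become NULL. Walk through each employee:
  - employee 1 (Dana): dept_id=5 -> matches Legal
  - employee 2 (Bob): dept_id=NULL, no match -> kept with NULL
  - employee 3 (Wendy): dept_id=NULL, no match -> kept with NULL
  - employee 4 (Leo): dept_id=1 -> matches Marketing
  - employee 5 (Sam): dept_id=2 -> matches HR
  - employee 6 (Aaron): dept_id=6 -> matches Product
  - employee 7 (Nate): dept_id=2 -> matches HR
All 7 rows appear; 2 have NULL department.

SQL:
SELECT a.name, b.name AS department
FROM employees a
LEFT JOIN departments b ON a.dept_id = b.id

Result:
name  | department
------+-----------
Dana  | Legal     
Bob   | NULL      
Wendy | NULL      
Leo   | Marketing 
Sam   | HR        
Aaron | Product   
Nate  | HR        


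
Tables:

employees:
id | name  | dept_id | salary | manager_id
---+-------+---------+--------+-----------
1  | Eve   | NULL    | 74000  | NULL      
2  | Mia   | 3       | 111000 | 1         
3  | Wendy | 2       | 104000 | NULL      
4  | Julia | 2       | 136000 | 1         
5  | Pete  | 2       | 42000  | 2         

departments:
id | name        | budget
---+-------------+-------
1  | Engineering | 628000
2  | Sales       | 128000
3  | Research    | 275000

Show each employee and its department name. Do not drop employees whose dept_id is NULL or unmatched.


LEFT JOIN keeps every row from employees (the left table); where dept_id has no match in departments, the department columns become NULL. Walk through each employee:
  - employee 1 (Eve): dept_id=NULL, no match -> kept with NULL
  - employee 2 (Mia): dept_id=3 -> matches Research
  - employee 3 (Wendy): dept_id=2 -> matches Sales
  - employee 4 (Julia): dept_id=2 -> matches Sales
  - employee 5 (Pete): dept_id=2 -> matches Sales
All 5 rows appear; 1 has NULL department.

SQL:
SELECT a.name, b.name AS department
FROM employees a
LEFT JOIN departments b ON a.dept_id = b.id

Result:
name  | department
------+-----------
Eve   | NULL      
Mia   | Research  
Wendy | Sales     
Julia | Sales     
Pete  | Sales     


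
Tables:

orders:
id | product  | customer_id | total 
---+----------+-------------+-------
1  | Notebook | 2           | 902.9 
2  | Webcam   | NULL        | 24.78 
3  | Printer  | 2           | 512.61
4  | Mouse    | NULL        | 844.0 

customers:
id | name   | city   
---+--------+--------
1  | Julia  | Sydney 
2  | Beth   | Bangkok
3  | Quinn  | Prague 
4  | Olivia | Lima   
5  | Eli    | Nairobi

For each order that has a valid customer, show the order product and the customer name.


INNER JOIN keeps only orders rows whose customer_id matches an id in customers. Walk through each order:
  - order 1 (Notebook): customer_id=2 -> matches Beth
  - order 2 (Webcam): customer_id=NULL, no match -> dropped
  - order 3 (Printer): customer_id=2 -> matches Beth
  - order 4 (Mouse): customer_id=NULL, no match -> dropped
So 2 of 4 rows are dropped.

SQL:
SELECT a.product, b.name AS customer
FROM orders a
INNER JOIN customers b ON a.customer_id = b.id

Result:
product  | customer
---------+---------
Notebook | Beth    
Printer  | Beth    


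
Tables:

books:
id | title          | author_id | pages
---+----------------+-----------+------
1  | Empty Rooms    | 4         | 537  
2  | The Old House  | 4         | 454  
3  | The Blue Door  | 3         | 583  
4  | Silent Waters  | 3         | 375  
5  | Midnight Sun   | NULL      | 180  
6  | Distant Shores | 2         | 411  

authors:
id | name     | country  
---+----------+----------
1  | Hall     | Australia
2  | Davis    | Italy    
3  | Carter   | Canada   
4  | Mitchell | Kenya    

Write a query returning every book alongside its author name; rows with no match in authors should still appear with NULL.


LEFT JOIN keeps every row from books (the left table); where author_id has no match in authors, the author columns become NULL. Walk through each book:
  - book 1 (Empty Rooms): author_id=4 -> matches Mitchell
  - book 2 (The Old House): author_id=4 -> matches Mitchell
  - book 3 (The Blue Door): author_id=3 -> matches Carter
  - book 4 (Silent Waters): author_id=3 -> matches Carter
  - book 5 (Midnight Sun): author_id=NULL, no match -> kept with NULL
  - book 6 (Distant Shores): author_id=2 -> matches Davis
All 6 rows appear; 1 has NULL author.

SQL:
SELECT a.title, b.name AS author
FROM books a
LEFT JOIN authors b ON a.author_id = b.id

Result:
title          | author  
---------------+---------
Empty Rooms    | Mitchell
The Old House  | Mitchell
The Blue Door  | Carter  
Silent Waters  | Carter  
Midnight Sun   | NULL    
Distant Shores | Davis   


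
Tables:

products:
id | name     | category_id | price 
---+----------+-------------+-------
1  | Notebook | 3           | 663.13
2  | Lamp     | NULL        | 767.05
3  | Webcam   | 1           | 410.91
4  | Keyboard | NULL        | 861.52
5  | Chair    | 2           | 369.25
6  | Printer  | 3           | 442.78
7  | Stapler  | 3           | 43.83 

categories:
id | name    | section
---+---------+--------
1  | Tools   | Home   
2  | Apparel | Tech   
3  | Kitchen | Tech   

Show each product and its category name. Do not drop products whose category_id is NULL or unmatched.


LEFT JOIN keeps every row from products (the left table); where category_id has no match in categories, the category columns become NULL. Walk through each product:
  - product 1 (Notebook): category_id=3 -> matches Kitchen
  - product 2 (Lamp): category_id=NULL, no match -> kept with NULL
  - product 3 (Webcam): category_id=1 -> matches Tools
  - product 4 (Keyboard): category_id=NULL, no match -> kept with NULL
  - product 5 (Chair): category_id=2 -> matches Apparel
  - product 6 (Printer): category_id=3 -> matches Kitchen
  - product 7 (Stapler): category_id=3 -> matches Kitchen
All 7 rows appear; 2 have NULL category.

SQL:
SELECT a.name, b.name AS category
FROM products a
LEFT JOIN categories b ON a.category_id = b.id

Result:
name     | category
---------+---------
Notebook | Kitchen 
Lamp     | NULL    
Webcam   | Tools   
Keyboard | NULL    
Chair    | Apparel 
Printer  | Kitchen 
Stapler  | Kitchen 


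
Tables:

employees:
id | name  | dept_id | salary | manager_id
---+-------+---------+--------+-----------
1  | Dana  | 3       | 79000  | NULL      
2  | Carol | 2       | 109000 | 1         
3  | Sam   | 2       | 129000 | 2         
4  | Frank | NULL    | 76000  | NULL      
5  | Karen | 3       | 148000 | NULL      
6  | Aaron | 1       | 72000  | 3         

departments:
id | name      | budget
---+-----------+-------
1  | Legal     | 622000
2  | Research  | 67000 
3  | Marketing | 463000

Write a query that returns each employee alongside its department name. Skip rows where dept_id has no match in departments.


INNER JOIN keeps only employees rows whose dept_id matches an id in departments. Walk through each employee:
  - employee 1 (Dana): dept_id=3 -> matches Marketing
  - employee 2 (Carol): dept_id=2 -> matches Research
  - employee 3 (Sam): dept_id=2 -> matches Research
  - employee 4 (Frank): dept_id=NULL, no match -> dropped
  - employee 5 (Karen): dept_id=3 -> matches Marketing
  - employee 6 (Aaron): dept_id=1 -> matches Legal
So 1 of 6 rows is dropped.

SQL:
SELECT a.name, b.name AS department
FROM employees a
INNER JOIN departments b ON a.dept_id = b.id

Result:
name  | department
------+-----------
Dana  | Marketing 
Carol | Research  
Sam   | Research  
Karen | Marketing 
Aaron | Legal     


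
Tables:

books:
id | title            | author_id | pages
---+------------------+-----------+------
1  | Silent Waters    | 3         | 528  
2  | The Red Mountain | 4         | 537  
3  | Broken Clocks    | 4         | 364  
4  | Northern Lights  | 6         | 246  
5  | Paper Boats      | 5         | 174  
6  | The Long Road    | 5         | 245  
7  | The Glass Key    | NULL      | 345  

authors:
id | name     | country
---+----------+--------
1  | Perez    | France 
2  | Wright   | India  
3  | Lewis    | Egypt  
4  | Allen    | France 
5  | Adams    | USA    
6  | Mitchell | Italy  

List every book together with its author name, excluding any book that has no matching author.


INNER JOIN keeps only books rows whose author_id matches an id in authors. Walk through each book:
  - book 1 (Silent Waters): author_id=3 -> matches Lewis
  - book 2 (The Red Mountain): author_id=4 -> matches Allen
  - book 3 (Broken Clocks): author_id=4 -> matches Allen
  - book 4 (Northern Lights): author_id=6 -> matches Mitchell
  - book 5 (Paper Boats): author_id=5 -> matches Adams
  - book 6 (The Long Road): author_id=5 -> matches Adams
  - book 7 (The Glass Key): author_id=NULL, no match -> dropped
So 1 of 7 rows is dropped.

SQL:
SELECT a.title, b.name AS author
FROM books a
INNER JOIN authors b ON a.author_id = b.id

Result:
title            | author  
-----------------+---------
Silent Waters    | Lewis   
The Red Mountain | Allen   
Broken Clocks    | Allen   
Northern Lights  | Mitchell
Paper Boats      | Adams   
The Long Road    | Adams   


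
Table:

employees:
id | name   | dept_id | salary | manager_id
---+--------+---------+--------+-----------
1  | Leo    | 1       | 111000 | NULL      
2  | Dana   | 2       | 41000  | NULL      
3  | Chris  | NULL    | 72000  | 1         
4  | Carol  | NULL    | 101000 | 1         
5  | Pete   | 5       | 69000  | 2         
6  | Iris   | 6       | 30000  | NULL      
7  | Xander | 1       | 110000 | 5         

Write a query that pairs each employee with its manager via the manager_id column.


This is a self-join: employees is joined to a second copy of itself, matching each row's manager_id to another row's id. Use LEFT JOIN so rows with manager_id=NULL are kept.
  - employee 1 (Leo): manager_id=NULL -> NULL
  - employee 2 (Dana): manager_id=NULL -> NULL
  - employee 3 (Chris): manager_id=1 -> Leo
  - employee 4 (Carol): manager_id=1 -> Leo
  - employee 5 (Pete): manager_id=2 -> Dana
  - employee 6 (Iris): manager_id=NULL -> NULL
  - employee 7 (Xander): manager_id=5 -> Pete

SQL:
SELECT a.name AS item, b.name AS manager
FROM employees a
LEFT JOIN employees b ON a.manager_id = b.id

Result:
item   | manager
-------+--------
Leo    | NULL   
Dana   | NULL   
Chris  | Leo    
Carol  | Leo    
Pete   | Dana   
Iris   | NULL   
Xander | Pete   


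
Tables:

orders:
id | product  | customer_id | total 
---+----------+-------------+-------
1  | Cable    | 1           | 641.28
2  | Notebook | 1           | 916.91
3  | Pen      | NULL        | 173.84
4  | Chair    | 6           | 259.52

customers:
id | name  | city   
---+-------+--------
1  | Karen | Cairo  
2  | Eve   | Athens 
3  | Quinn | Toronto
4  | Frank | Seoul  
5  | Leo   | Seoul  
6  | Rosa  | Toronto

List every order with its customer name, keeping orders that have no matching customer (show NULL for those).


LEFT JOIN keeps every row from orders (the left table); where customer_id has no match in customers, the customer columns become NULL. Walk through each order:
  - order 1 (Cable): customer_id=1 -> matches Karen
  - order 2 (Notebook): customer_id=1 -> matches Karen
  - order 3 (Pen): customer_id=NULL, no match -> kept with NULL
  - order 4 (Chair): customer_id=6 -> matches Rosa
All 4 rows appear; 1 has NULL customer.

SQL:
SELECT a.product, b.name AS customer
FROM orders a
LEFT JOIN customers b ON a.customer_id = b.id

Result:
product  | customer
---------+---------
Cable    | Karen   
Notebook | Karen   
Pen      | NULL    
Chair    | Rosa    


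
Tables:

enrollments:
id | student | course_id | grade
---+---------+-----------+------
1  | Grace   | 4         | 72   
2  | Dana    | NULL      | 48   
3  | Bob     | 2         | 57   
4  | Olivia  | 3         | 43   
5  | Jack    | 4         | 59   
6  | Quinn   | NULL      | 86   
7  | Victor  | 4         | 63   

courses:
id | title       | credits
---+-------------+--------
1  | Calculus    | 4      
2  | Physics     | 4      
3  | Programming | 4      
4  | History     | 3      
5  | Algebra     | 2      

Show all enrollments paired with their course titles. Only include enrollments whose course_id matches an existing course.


INNER JOIN keeps only enrollments rows whose course_id matches an id in courses. Walk through each enrollment:
  - enrollment 1 (Grace): course_id=4 -> matches History
  - enrollment 2 (Dana): course_id=NULL, no match -> dropped
  - enrollment 3 (Bob): course_id=2 -> matches Physics
  - enrollment 4 (Olivia): course_id=3 -> matches Programming
  - enrollment 5 (Jack): course_id=4 -> matches History
  - enrollment 6 (Quinn): course_id=NULL, no match -> dropped
  - enrollment 7 (Victor): course_id=4 -> matches History
So 2 of 7 rows are dropped.

SQL:
SELECT a.student, b.title AS course
FROM enrollments a
INNER JOIN courses b ON a.course_id = b.id

Result:
student | course     
--------+------------
Grace   | History    
Bob     | Physics    
Olivia  | Programming
Jack    | History    
Victor  | History    


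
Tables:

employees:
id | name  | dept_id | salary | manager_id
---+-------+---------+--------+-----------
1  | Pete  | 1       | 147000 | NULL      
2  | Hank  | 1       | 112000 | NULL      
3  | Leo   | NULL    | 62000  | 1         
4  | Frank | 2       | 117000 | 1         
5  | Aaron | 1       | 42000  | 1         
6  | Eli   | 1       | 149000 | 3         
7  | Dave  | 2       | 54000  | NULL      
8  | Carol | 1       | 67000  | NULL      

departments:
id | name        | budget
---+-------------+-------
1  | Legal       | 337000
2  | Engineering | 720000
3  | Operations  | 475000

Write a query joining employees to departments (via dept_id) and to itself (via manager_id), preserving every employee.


Two LEFT JOINs from the same base table employees: one to departments via dept_id, one to employees itself via manager_id. Both are LEFT so every employee is preserved.
Match against departments:
  - employee 1 (Pete): dept_id=1 -> matches Legal
  - employee 2 (Hank): dept_id=1 -> matches Legal
  - employee 3 (Leo): dept_id=NULL, no match -> kept with NULL
  - employee 4 (Frank): dept_id=2 -> matches Engineering
  - employee 5 (Aaron): dept_id=1 -> matches Legal
  - employee 6 (Eli): dept_id=1 -> matches Legal
  - employee 7 (Dave): dept_id=2 -> matches Engineering
  - employee 8 (Carol): dept_id=1 -> matches Legal
Match against employees (self):
  - employee 1 (Pete): manager_id=NULL -> NULL
  - employee 2 (Hank): manager_id=NULL -> NULL
  - employee 3 (Leo): manager_id=1 -> Pete
  - employee 4 (Frank): manager_id=1 -> Pete
  - employee 5 (Aaron): manager_id=1 -> Pete
  - employee 6 (Eli): manager_id=3 -> Leo
  - employee 7 (Dave): manager_id=NULL -> NULL
  - employee 8 (Carol): manager_id=NULL -> NULL

SQL:
SELECT a.name, b.name AS department, c.name AS manager
FROM employees a
LEFT JOIN departments b ON a.dept_id = b.id
LEFT JOIN employees c ON a.manager_id = c.id

Result:
name  | department  | manager
------+-------------+--------
Pete  | Legal       | NULL   
Hank  | Legal       | NULL   
Leo   | NULL        | Pete   
Frank | Engineering | Pete   
Aaron | Legal       | Pete   
Eli   | Legal       | Leo    
Dave  | Engineering | NULL   
Carol | Legal       | NULL   


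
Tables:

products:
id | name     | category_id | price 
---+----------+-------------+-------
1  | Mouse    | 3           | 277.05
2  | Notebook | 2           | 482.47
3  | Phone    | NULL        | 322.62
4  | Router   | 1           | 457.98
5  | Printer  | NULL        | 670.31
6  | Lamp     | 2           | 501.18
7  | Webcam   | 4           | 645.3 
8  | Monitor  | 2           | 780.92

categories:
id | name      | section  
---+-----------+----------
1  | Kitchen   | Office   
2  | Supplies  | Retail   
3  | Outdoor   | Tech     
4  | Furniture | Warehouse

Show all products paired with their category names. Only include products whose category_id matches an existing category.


INNER JOIN keeps only products rows whose category_id matches an id in categories. Walk through each product:
  - product 1 (Mouse): category_id=3 -> matches Outdoor
  - product 2 (Notebook): category_id=2 -> matches Supplies
  - product 3 (Phone): category_id=NULL, no match -> dropped
  - product 4 (Router): category_id=1 -> matches Kitchen
  - product 5 (Printer): category_id=NULL, no match -> dropped
  - product 6 (Lamp): category_id=2 -> matches Supplies
  - product 7 (Webcam): category_id=4 -> matches Furniture
  - product 8 (Monitor): category_id=2 -> matches Supplies
So 2 of 8 rows are dropped.

SQL:
SELECT a.name, b.name AS category
FROM products a
INNER JOIN categories b ON a.category_id = b.id

Result:
name     | category 
---------+----------
Mouse    | Outdoor  
Notebook | Supplies 
Router   | Kitchen  
Lamp     | Supplies 
Webcam   | Furniture
Monitor  | Supplies 


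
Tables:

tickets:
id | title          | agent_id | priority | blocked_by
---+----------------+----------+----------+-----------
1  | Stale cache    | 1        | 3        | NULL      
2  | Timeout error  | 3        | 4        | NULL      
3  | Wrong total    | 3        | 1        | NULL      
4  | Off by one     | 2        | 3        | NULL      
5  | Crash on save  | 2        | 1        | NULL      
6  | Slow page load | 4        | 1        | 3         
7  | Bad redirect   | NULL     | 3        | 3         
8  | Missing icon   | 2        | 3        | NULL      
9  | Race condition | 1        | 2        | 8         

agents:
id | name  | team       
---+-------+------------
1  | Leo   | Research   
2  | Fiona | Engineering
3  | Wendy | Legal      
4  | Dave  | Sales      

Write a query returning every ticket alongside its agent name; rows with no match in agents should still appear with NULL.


LEFT JOIN keeps every row from tickets (the left table); where agent_id has no match in agents, the agent columns become NULL. Walk through each ticket:
  - ticket 1 (Stale cache): agent_id=1 -> matches Leo
  - ticket 2 (Timeout error): agent_id=3 -> matches Wendy
  - ticket 3 (Wrong total): agent_id=3 -> matches Wendy
  - ticket 4 (Off by one): agent_id=2 -> matches Fiona
  - ticket 5 (Crash on save): agent_id=2 -> matches Fiona
  - ticket 6 (Slow page load): agent_id=4 -> matches Dave
  - ticket 7 (Bad redirect): agent_id=NULL, no match -> kept with NULL
  - ticket 8 (Missing icon): agent_id=2 -> matches Fiona
  - ticket 9 (Race condition): agent_id=1 -> matches Leo
All 9 rows appear; 1 has NULL agent.

SQL:
SELECT a.title, b.name AS agent
FROM tickets a
LEFT JOIN agents b ON a.agent_id = b.id

Result:
title          | agent
---------------+------
Stale cache    | Leo  
Timeout error  | Wendy
Wrong total    | Wendy
Off by one     | Fiona
Crash on save  | Fiona
Slow page load | Dave 
Bad redirect   | NULL 
Missing icon   | Fiona
Race condition | Leo  


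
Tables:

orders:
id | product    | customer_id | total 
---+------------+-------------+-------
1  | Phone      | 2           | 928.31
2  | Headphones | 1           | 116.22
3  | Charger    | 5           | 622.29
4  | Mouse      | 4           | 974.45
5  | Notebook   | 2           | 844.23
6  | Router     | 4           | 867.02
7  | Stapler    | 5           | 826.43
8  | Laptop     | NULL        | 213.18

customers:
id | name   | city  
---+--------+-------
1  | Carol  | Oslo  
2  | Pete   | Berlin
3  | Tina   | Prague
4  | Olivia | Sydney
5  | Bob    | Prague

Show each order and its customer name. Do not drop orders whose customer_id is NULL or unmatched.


LEFT JOIN keeps every row from orders (the left table); where customer_id has no match in customers, the customer columns become NULL. Walk through each order:
  - order 1 (Phone): customer_id=2 -> matches Pete
  - order 2 (Headphones): customer_id=1 -> matches Carol
  - order 3 (Charger): customer_id=5 -> matches Bob
  - order 4 (Mouse): customer_id=4 -> matches Olivia
  - order 5 (Notebook): customer_id=2 -> matches Pete
  - order 6 (Router): customer_id=4 -> matches Olivia
  - order 7 (Stapler): customer_id=5 -> matches Bob
  - order 8 (Laptop): customer_id=NULL, no match -> kept with NULL
All 8 rows appear; 1 has NULL customer.

SQL:
SELECT a.product, b.name AS customer
FROM orders a
LEFT JOIN customers b ON a.customer_id = b.id

Result:
product    | customer
-----------+---------
Phone      | Pete    
Headphones | Carol   
Charger    | Bob     
Mouse      | Olivia  
Notebook   | Pete    
Router     | Olivia  
Stapler    | Bob     
Laptop     | NULL    


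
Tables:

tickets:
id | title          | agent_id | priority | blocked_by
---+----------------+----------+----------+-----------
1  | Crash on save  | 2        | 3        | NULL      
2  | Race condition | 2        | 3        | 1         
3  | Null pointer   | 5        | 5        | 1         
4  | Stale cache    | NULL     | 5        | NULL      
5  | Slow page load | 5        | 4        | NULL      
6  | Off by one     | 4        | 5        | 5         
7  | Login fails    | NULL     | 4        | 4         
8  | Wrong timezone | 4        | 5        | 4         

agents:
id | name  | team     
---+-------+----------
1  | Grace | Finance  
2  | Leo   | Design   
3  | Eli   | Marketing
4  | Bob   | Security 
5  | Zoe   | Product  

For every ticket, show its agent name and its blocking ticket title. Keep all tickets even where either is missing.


Two LEFT JOINs from the same base table tickets: one to agents via agent_id, one to tickets itself via blocked_by. Both are LEFT so every ticket is preserved.
Match against agents:
  - ticket 1 (Crash on save): agent_id=2 -> matches Leo
  - ticket 2 (Race condition): agent_id=2 -> matches Leo
  - ticket 3 (Null pointer): agent_id=5 -> matches Zoe
  - ticket 4 (Stale cache): agent_id=NULL, no match -> kept with NULL
  - ticket 5 (Slow page load): agent_id=5 -> matches Zoe
  - ticket 6 (Off by one): agent_id=4 -> matches Bob
  - ticket 7 (Login fails): agent_id=NULL, no match -> kept with NULL
  - ticket 8 (Wrong timezone): agent_id=4 -> matches Bob
Match against tickets (self):
  - ticket 1 (Crash on save): blocked_by=NULL -> NULL
  - ticket 2 (Race condition): blocked_by=1 -> Crash on save
  - ticket 3 (Null pointer): blocked_by=1 -> Crash on save
  - ticket 4 (Stale cache): blocked_by=NULL -> NULL
  - ticket 5 (Slow page load): blocked_by=NULL -> NULL
  - ticket 6 (Off by one): blocked_by=5 -> Slow page load
  - ticket 7 (Login fails): blocked_by=4 -> Stale cache
  - ticket 8 (Wrong timezone): blocked_by=4 -> Stale cache

SQL:
SELECT a.title, b.name AS agent, c.title AS blocked_by
FROM tickets a
LEFT JOIN agents b ON a.agent_id = b.id
LEFT JOIN tickets c ON a.blocked_by = c.id

Result:
title          | agent | blocked_by    
---------------+-------+---------------
Crash on save  | Leo   | NULL          
Race condition | Leo   | Crash on save 
Null pointer   | Zoe   | Crash on save 
Stale cache    | NULL  | NULL          
Slow page load | Zoe   | NULL          
Off by one     | Bob   | Slow page load
Login fails    | NULL  | Stale cache   
Wrong timezone | Bob   | Stale cache   


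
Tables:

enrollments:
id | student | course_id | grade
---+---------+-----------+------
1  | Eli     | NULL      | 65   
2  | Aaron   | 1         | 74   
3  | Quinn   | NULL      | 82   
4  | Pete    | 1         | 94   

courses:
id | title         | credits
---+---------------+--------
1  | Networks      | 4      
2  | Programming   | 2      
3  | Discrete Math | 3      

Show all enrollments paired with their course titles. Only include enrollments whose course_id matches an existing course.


INNER JOIN keeps only enrollments rows whose course_id matches an id in courses. Walk through each enrollment:
  - enrollment 1 (Eli): course_id=NULL, no match -> dropped
  - enrollment 2 (Aaron): course_id=1 -> matches Networks
  - enrollment 3 (Quinn): course_id=NULL, no match -> dropped
  - enrollment 4 (Pete): course_id=1 -> matches Networks
So 2 of 4 rows are dropped.

SQL:
SELECT a.student, b.title AS course
FROM enrollments a
INNER JOIN courses b ON a.course_id = b.id

Result:
student | course  
--------+---------
Aaron   | Networks
Pete    | Networks


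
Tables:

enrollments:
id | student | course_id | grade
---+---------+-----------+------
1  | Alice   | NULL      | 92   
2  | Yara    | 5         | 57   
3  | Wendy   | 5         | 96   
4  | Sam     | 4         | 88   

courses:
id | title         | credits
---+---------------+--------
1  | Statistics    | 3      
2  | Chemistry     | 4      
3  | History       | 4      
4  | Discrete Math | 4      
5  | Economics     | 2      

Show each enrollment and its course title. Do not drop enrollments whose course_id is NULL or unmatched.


LEFT JOIN keeps every row from enrollments (the left table); where course_id has no match in courses, the course columns become NULL. Walk through each enrollment:
  - enrollment 1 (Alice): course_id=NULL, no match -> kept with NULL
  - enrollment 2 (Yara): course_id=5 -> matches Economics
  - enrollment 3 (Wendy): course_id=5 -> matches Economics
  - enrollment 4 (Sam): course_id=4 -> matches Discrete Math
All 4 rows appear; 1 has NULL course.

SQL:
SELECT a.student, b.title AS course
FROM enrollments a
LEFT JOIN courses b ON a.course_id = b.id

Result:
student | course       
--------+--------------
Alice   | NULL         
Yara    | Economics    
Wendy   | Economics    
Sam     | Discrete Math


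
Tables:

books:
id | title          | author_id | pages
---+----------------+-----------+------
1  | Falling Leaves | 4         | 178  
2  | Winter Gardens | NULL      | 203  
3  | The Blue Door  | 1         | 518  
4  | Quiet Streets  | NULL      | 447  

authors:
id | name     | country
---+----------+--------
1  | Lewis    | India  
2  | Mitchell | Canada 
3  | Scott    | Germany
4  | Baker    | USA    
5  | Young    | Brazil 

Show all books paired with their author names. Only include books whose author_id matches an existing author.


INNER JOIN keeps only books rows whose author_id matches an id in authors. Walk through each book:
  - book 1 (Falling Leaves): author_id=4 -> matches Baker
  - book 2 (Winter Gardens): author_id=NULL, no match -> dropped
  - book 3 (The Blue Door): author_id=1 -> matches Lewis
  - book 4 (Quiet Streets): author_id=NULL, no match -> dropped
So 2 of 4 rows are dropped.

SQL:
SELECT a.title, b.name AS author
FROM books a
INNER JOIN authors b ON a.author_id = b.id

Result:
title          | author
---------------+-------
Falling Leaves | Baker 
The Blue Door  | Lewis 


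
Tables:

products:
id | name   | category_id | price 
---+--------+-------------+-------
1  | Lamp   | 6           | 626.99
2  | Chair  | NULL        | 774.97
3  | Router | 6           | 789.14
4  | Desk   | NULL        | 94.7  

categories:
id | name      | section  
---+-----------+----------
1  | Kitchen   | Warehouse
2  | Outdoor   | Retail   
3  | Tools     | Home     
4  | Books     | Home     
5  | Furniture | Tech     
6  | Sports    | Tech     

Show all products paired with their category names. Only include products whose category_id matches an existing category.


INNER JOIN keeps only products rows whose category_id matches an id in categories. Walk through each product:
  - product 1 (Lamp): category_id=6 -> matches Sports
  - product 2 (Chair): category_id=NULL, no match -> dropped
  - product 3 (Router): category_id=6 -> matches Sports
  - product 4 (Desk): category_id=NULL, no match -> dropped
So 2 of 4 rows are dropped.

SQL:
SELECT a.name, b.name AS category
FROM products a
INNER JOIN categories b ON a.category_id = b.id

Result:
name   | category
-------+---------
Lamp   | Sports  
Router | Sports  


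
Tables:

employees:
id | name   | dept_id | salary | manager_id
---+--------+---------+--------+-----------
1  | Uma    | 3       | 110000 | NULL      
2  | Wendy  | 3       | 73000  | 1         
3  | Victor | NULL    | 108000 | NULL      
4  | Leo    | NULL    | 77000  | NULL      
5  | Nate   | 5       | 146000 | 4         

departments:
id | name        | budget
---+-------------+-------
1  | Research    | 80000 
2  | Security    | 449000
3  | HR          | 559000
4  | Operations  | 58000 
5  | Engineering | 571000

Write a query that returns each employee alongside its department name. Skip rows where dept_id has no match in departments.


INNER JOIN keeps only employees rows whose dept_id matches an id in departments. Walk through each employee:
  - employee 1 (Uma): dept_id=3 -> matches HR
  - employee 2 (Wendy): dept_id=3 -> matches HR
  - employee 3 (Victor): dept_id=NULL, no match -> dropped
  - employee 4 (Leo): dept_id=NULL, no match -> dropped
  - employee 5 (Nate): dept_id=5 -> matches Engineering
So 2 of 5 rows are dropped.

SQL:
SELECT a.name, b.name AS department
FROM employees a
INNER JOIN departments b ON a.dept_id = b.id

Result:
name  | department 
------+------------
Uma   | HR         
Wendy | HR         
Nate  | Engineering


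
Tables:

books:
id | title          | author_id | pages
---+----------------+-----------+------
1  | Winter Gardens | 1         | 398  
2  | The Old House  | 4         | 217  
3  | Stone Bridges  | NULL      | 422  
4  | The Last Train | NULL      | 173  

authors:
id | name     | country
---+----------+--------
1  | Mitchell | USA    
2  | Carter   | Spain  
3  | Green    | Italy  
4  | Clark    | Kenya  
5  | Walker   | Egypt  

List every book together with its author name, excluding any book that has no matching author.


INNER JOIN keeps only books rows whose author_id matches an id in authors. Walk through each book:
  - book 1 (Winter Gardens): author_id=1 -> matches Mitchell
  - book 2 (The Old House): author_id=4 -> matches Clark
  - book 3 (Stone Bridges): author_id=NULL, no match -> dropped
  - book 4 (The Last Train): author_id=NULL, no match -> dropped
So 2 of 4 rows are dropped.

SQL:
SELECT a.title, b.name AS author
FROM books a
INNER JOIN authors b ON a.author_id = b.id

Result:
title          | author  
---------------+---------
Winter Gardens | Mitchell
The Old House  | Clark   


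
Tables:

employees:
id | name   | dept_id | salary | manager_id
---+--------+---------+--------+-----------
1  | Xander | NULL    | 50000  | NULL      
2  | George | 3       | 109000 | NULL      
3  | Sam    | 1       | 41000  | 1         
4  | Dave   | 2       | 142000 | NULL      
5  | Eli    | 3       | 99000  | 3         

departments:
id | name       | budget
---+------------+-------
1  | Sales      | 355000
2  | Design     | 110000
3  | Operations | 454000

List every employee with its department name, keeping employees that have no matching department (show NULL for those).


LEFT JOIN keeps every row from employees (the left table); where dept_id has no match in departments, the department columns become NULL. Walk through each employee:
  - employee 1 (Xander): dept_id=NULL, no match -> kept with NULL
  - employee 2 (George): dept_id=3 -> matches Operations
  - employee 3 (Sam): dept_id=1 -> matches Sales
  - employee 4 (Dave): dept_id=2 -> matches Design
  - employee 5 (Eli): dept_id=3 -> matches Operations
All 5 rows appear; 1 has NULL department.

SQL:
SELECT a.name, b.name AS department
FROM employees a
LEFT JOIN departments b ON a.dept_id = b.id

Result:
name   | department
-------+-----------
Xander | NULL      
George | Operations
Sam    | Sales     
Dave   | Design    
Eli    | Operations


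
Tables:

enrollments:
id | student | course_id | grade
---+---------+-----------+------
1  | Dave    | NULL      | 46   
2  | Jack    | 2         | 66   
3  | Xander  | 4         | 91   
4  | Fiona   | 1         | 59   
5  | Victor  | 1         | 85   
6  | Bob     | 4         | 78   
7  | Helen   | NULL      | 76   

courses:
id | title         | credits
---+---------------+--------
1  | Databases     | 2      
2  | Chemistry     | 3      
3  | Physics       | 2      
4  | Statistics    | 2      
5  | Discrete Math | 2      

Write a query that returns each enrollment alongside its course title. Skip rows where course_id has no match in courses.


INNER JOIN keeps only enrollments rows whose course_id matches an id in courses. Walk through each enrollment:
  - enrollment 1 (Dave): course_id=NULL, no match -> dropped
  - enrollment 2 (Jack): course_id=2 -> matches Chemistry
  - enrollment 3 (Xander): course_id=4 -> matches Statistics
  - enrollment 4 (Fiona): course_id=1 -> matches Databases
  - enrollment 5 (Victor): course_id=1 -> matches Databases
  - enrollment 6 (Bob): course_id=4 -> matches Statistics
  - enrollment 7 (Helen): course_id=NULL, no match -> dropped
So 2 of 7 rows are dropped.

SQL:
SELECT a.student, b.title AS course
FROM enrollments a
INNER JOIN courses b ON a.course_id = b.id

Result:
student | course    
--------+-----------
Jack    | Chemistry 
Xander  | Statistics
Fiona   | Databases 
Victor  | Databases 
Bob     | Statistics
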